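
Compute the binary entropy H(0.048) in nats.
0.1926 nats

The binary entropy function is:
H(p) = -p log(p) - (1-p) log(1-p)

H(0.048) = -0.048 × log_e(0.048) - 0.952 × log_e(0.952)
H(0.048) = 0.1926 nats

Note: Binary entropy is maximized at p=0.5 (H=1 bit) and minimized at p=0 or p=1 (H=0).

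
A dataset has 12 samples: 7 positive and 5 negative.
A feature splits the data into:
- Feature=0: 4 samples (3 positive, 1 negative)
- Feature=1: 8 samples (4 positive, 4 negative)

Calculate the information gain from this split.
0.0428 bits

Information Gain = H(Y) - H(Y|Feature)

Before split:
P(positive) = 7/12 = 0.5833
H(Y) = 0.9799 bits

After split:
Feature=0: H = 0.8113 bits (weight = 4/12)
Feature=1: H = 1.0000 bits (weight = 8/12)
H(Y|Feature) = (4/12)×0.8113 + (8/12)×1.0000 = 0.9371 bits

Information Gain = 0.9799 - 0.9371 = 0.0428 bits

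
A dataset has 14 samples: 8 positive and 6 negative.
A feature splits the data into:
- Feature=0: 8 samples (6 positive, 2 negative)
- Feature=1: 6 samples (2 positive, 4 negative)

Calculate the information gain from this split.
0.1281 bits

Information Gain = H(Y) - H(Y|Feature)

Before split:
P(positive) = 8/14 = 0.5714
H(Y) = 0.9852 bits

After split:
Feature=0: H = 0.8113 bits (weight = 8/14)
Feature=1: H = 0.9183 bits (weight = 6/14)
H(Y|Feature) = (8/14)×0.8113 + (6/14)×0.9183 = 0.8571 bits

Information Gain = 0.9852 - 0.8571 = 0.1281 bits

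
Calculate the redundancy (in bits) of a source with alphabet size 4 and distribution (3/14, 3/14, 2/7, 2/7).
0.0148 bits

Redundancy measures how far a source is from maximum entropy:
R = H_max - H(X)

Maximum entropy for 4 symbols: H_max = log_2(4) = 2.0000 bits
Actual entropy: H(X) = 1.9852 bits
Redundancy: R = 2.0000 - 1.9852 = 0.0148 bits

This redundancy represents potential for compression: the source could be compressed by 0.0148 bits per symbol.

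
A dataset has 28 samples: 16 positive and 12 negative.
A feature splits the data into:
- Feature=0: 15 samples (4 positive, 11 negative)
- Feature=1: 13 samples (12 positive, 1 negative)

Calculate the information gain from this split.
0.3554 bits

Information Gain = H(Y) - H(Y|Feature)

Before split:
P(positive) = 16/28 = 0.5714
H(Y) = 0.9852 bits

After split:
Feature=0: H = 0.8366 bits (weight = 15/28)
Feature=1: H = 0.3912 bits (weight = 13/28)
H(Y|Feature) = (15/28)×0.8366 + (13/28)×0.3912 = 0.6298 bits

Information Gain = 0.9852 - 0.6298 = 0.3554 bits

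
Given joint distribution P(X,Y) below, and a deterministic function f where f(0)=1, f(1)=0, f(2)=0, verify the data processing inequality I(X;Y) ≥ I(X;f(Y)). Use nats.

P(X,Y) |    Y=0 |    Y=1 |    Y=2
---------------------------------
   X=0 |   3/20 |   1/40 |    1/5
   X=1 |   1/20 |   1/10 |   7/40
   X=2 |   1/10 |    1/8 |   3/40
I(X;Y) = 0.0932, I(X;f(Y)) = 0.0280, inequality holds: 0.0932 ≥ 0.0280

Data Processing Inequality: For any Markov chain X → Y → Z, we have I(X;Y) ≥ I(X;Z).

Here Z = f(Y) is a deterministic function of Y, forming X → Y → Z.

Original I(X;Y) = 0.0932 nats

After applying f:
P(X,Z) where Z=f(Y):
- P(X,Z=0) = P(X,Y=1) + P(X,Y=2)
- P(X,Z=1) = P(X,Y=0)

I(X;Z) = I(X;f(Y)) = 0.0280 nats

Verification: 0.0932 ≥ 0.0280 ✓

Information cannot be created by processing; the function f can only lose information about X.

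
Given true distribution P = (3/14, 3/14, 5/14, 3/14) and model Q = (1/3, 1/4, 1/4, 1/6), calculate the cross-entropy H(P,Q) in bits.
2.0364 bits

Cross-entropy: H(P,Q) = -Σ p(x) log q(x)

Alternatively: H(P,Q) = H(P) + D_KL(P||Q)
H(P) = 1.9592 bits
D_KL(P||Q) = 0.0772 bits

H(P,Q) = 1.9592 + 0.0772 = 2.0364 bits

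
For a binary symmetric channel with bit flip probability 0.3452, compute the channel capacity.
0.0703 bits

For a binary symmetric channel (BSC) with error probability p:
Capacity C = 1 - H(p) bits per symbol

where H(p) = -p log₂(p) - (1-p) log₂(1-p) is the binary entropy function.

H(0.3452) = 0.9297 bits
C = 1 - 0.9297 = 0.0703 bits per symbol

This means we can reliably transmit up to 0.0703 bits of information per channel use.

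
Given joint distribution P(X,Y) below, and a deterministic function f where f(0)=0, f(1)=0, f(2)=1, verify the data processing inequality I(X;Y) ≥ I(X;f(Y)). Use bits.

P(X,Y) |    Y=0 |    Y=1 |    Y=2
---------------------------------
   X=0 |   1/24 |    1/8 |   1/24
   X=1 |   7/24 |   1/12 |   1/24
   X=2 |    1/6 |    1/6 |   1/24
I(X;Y) = 0.1160, I(X;f(Y)) = 0.0090, inequality holds: 0.1160 ≥ 0.0090

Data Processing Inequality: For any Markov chain X → Y → Z, we have I(X;Y) ≥ I(X;Z).

Here Z = f(Y) is a deterministic function of Y, forming X → Y → Z.

Original I(X;Y) = 0.1160 bits

After applying f:
P(X,Z) where Z=f(Y):
- P(X,Z=0) = P(X,Y=0) + P(X,Y=1)
- P(X,Z=1) = P(X,Y=2)

I(X;Z) = I(X;f(Y)) = 0.0090 bits

Verification: 0.1160 ≥ 0.0090 ✓

Information cannot be created by processing; the function f can only lose information about X.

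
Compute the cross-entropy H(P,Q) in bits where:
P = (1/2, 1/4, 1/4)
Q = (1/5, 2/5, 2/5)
1.8219 bits

Cross-entropy: H(P,Q) = -Σ p(x) log q(x)

Alternatively: H(P,Q) = H(P) + D_KL(P||Q)
H(P) = 1.5000 bits
D_KL(P||Q) = 0.3219 bits

H(P,Q) = 1.5000 + 0.3219 = 1.8219 bits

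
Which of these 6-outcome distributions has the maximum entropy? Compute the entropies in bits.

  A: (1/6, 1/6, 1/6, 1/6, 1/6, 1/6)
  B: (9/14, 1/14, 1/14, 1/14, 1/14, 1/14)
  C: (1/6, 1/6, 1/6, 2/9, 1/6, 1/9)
A

For a discrete distribution over n outcomes, entropy is maximized by the uniform distribution.

Computing entropies:
H(A) = 2.5850 bits
H(B) = 1.7695 bits
H(C) = 2.5577 bits

The uniform distribution (where all probabilities equal 1/6) achieves the maximum entropy of log_2(6) = 2.5850 bits.

Distribution A has the highest entropy.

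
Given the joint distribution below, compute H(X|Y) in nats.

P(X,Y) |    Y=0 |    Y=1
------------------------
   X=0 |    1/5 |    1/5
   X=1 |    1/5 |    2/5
0.6592 nats

Using the chain rule: H(X|Y) = H(X,Y) - H(Y)

First, compute H(X,Y) = 1.3322 nats

Marginal P(Y) = (2/5, 3/5)
H(Y) = 0.6730 nats

H(X|Y) = H(X,Y) - H(Y) = 1.3322 - 0.6730 = 0.6592 nats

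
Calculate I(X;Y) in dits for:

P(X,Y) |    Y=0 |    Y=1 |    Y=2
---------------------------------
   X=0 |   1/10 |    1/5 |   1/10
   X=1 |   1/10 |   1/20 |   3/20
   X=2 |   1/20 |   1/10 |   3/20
0.0251 dits

Mutual information: I(X;Y) = H(X) + H(Y) - H(X,Y)

Marginals:
P(X) = (2/5, 3/10, 3/10), H(X) = 0.4729 dits
P(Y) = (1/4, 7/20, 2/5), H(Y) = 0.4693 dits

Joint entropy: H(X,Y) = 0.9171 dits

I(X;Y) = 0.4729 + 0.4693 - 0.9171 = 0.0251 dits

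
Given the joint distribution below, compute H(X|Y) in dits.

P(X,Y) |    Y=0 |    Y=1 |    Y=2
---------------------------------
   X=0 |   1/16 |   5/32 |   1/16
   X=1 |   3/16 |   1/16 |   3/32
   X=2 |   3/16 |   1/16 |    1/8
0.4419 dits

Using the chain rule: H(X|Y) = H(X,Y) - H(Y)

First, compute H(X,Y) = 0.9089 dits

Marginal P(Y) = (7/16, 9/32, 9/32)
H(Y) = 0.4670 dits

H(X|Y) = H(X,Y) - H(Y) = 0.9089 - 0.4670 = 0.4419 dits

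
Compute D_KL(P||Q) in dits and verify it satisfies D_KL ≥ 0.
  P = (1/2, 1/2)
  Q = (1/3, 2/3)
0.0256 dits

KL divergence satisfies the Gibbs inequality: D_KL(P||Q) ≥ 0 for all distributions P, Q.

D_KL(P||Q) = Σ p(x) log(p(x)/q(x))
Term by term:
  x=0: 1/2 × log_10[(1/2)/(1/3)] = 0.0880
  x=1: 1/2 × log_10[(1/2)/(2/3)] = -0.0625
D_KL(P||Q) = 0.0256 dits

D_KL(P||Q) = 0.0256 ≥ 0 ✓

This non-negativity is a fundamental property: relative entropy cannot be negative because it measures how different Q is from P.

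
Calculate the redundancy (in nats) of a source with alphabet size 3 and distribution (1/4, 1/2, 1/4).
0.0589 nats

Redundancy measures how far a source is from maximum entropy:
R = H_max - H(X)

Maximum entropy for 3 symbols: H_max = log_e(3) = 1.0986 nats
Actual entropy: H(X) = 1.0397 nats
Redundancy: R = 1.0986 - 1.0397 = 0.0589 nats

This redundancy represents potential for compression: the source could be compressed by 0.0589 nats per symbol.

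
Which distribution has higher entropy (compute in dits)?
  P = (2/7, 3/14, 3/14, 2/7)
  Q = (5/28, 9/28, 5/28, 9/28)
P

Computing entropies in dits:
H(P) = 0.5976
H(Q) = 0.5841

Distribution P has higher entropy.

Intuition: The distribution closer to uniform (more spread out) has higher entropy.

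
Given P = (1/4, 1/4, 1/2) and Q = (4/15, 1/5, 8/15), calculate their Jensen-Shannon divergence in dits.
0.0008 dits

Jensen-Shannon divergence is:
JSD(P||Q) = 0.5 × D_KL(P||M) + 0.5 × D_KL(Q||M)
where M = 0.5 × (P + Q) is the mixture distribution.

M = 0.5 × (1/4, 1/4, 1/2) + 0.5 × (4/15, 1/5, 8/15) = (0.258333, 9/40, 0.516667)

D_KL(P||M) = 0.0008 dits
D_KL(Q||M) = 0.0008 dits

JSD(P||Q) = 0.5 × 0.0008 + 0.5 × 0.0008 = 0.0008 dits

Unlike KL divergence, JSD is symmetric and bounded: 0 ≤ JSD ≤ log(2).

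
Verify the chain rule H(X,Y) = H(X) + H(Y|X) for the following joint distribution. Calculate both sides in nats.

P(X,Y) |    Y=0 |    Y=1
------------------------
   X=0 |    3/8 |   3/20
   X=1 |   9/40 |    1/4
H(X,Y) = 1.3346, H(X) = 0.6919, H(Y|X) = 0.6427 (all in nats)

Chain rule: H(X,Y) = H(X) + H(Y|X)

Left side — joint entropy directly:
H(X,Y) = -Σ p(x,y) log p(x,y) = 1.3346 nats

Right side — compute H(Y|X) from the conditional distributions:
P(X) = (21/40, 19/40), so H(X) = 0.6919 nats
H(Y|X) = Σ_x P(X=x) · H(Y|X=x):
  P(Y|X=0) = (5/7, 2/7), H(Y|X=0) = 0.5983, weight P(X=0) = 21/40
  P(Y|X=1) = (9/19, 10/19), H(Y|X=1) = 0.6918, weight P(X=1) = 19/40
H(Y|X) = 0.6427 nats

H(X) + H(Y|X) = 0.6919 + 0.6427 = 1.3346 nats

Both sides equal 1.3346 nats. ✓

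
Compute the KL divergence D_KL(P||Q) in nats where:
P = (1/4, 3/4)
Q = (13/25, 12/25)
0.1516 nats

KL divergence: D_KL(P||Q) = Σ p(x) log(p(x)/q(x))

Computing term by term:
  x=0: 1/4 × log_e[(1/4)/(13/25)] = 1/4 × -0.7324 = -0.1831
  x=1: 3/4 × log_e[(3/4)/(12/25)] = 3/4 × 0.4463 = 0.3347

D_KL(P||Q) = 0.1516 nats

Note: KL divergence is always non-negative and equals 0 iff P = Q.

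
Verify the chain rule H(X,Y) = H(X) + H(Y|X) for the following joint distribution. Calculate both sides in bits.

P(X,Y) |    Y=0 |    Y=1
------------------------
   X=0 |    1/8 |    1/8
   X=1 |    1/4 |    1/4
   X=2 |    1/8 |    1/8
H(X,Y) = 2.5000, H(X) = 1.5000, H(Y|X) = 1.0000 (all in bits)

Chain rule: H(X,Y) = H(X) + H(Y|X)

Left side — joint entropy directly:
H(X,Y) = -Σ p(x,y) log p(x,y) = 2.5000 bits

Right side — compute H(Y|X) from the conditional distributions:
P(X) = (1/4, 1/2, 1/4), so H(X) = 1.5000 bits
H(Y|X) = Σ_x P(X=x) · H(Y|X=x):
  P(Y|X=0) = (1/2, 1/2), H(Y|X=0) = 1.0000, weight P(X=0) = 1/4
  P(Y|X=1) = (1/2, 1/2), H(Y|X=1) = 1.0000, weight P(X=1) = 1/2
  P(Y|X=2) = (1/2, 1/2), H(Y|X=2) = 1.0000, weight P(X=2) = 1/4
H(Y|X) = 1.0000 bits

H(X) + H(Y|X) = 1.5000 + 1.0000 = 2.5000 bits

Both sides equal 2.5000 bits. ✓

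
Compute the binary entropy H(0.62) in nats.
0.6641 nats

The binary entropy function is:
H(p) = -p log(p) - (1-p) log(1-p)

H(0.62) = -0.62 × log_e(0.62) - 0.38 × log_e(0.38)
H(0.62) = 0.6641 nats

Note: Binary entropy is maximized at p=0.5 (H=1 bit) and minimized at p=0 or p=1 (H=0).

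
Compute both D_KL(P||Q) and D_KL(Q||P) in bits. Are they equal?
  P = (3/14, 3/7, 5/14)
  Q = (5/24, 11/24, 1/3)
D_KL(P||Q) = 0.0027, D_KL(Q||P) = 0.0027

KL divergence is not symmetric: D_KL(P||Q) ≠ D_KL(Q||P) in general.

D_KL(P||Q) = 0.0027 bits
D_KL(Q||P) = 0.0027 bits

In this case they happen to be equal (to 4 decimal places).

This asymmetry is why KL divergence is not a true distance metric.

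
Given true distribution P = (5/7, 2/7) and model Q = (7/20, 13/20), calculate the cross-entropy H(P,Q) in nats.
0.8730 nats

Cross-entropy: H(P,Q) = -Σ p(x) log q(x)

Alternatively: H(P,Q) = H(P) + D_KL(P||Q)
H(P) = 0.5983 nats
D_KL(P||Q) = 0.2747 nats

H(P,Q) = 0.5983 + 0.2747 = 0.8730 nats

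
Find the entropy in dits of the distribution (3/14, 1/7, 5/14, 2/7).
0.5792 dits

Shannon entropy is H(X) = -Σ p(x) log p(x).

For P = (3/14, 1/7, 5/14, 2/7):
H = -3/14 × log_10(3/14) -1/7 × log_10(1/7) -5/14 × log_10(5/14) -2/7 × log_10(2/7)
H = 0.5792 dits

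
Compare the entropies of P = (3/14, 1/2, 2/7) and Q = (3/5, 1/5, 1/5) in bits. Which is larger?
P

Computing entropies in bits:
H(P) = 1.4926
H(Q) = 1.3710

Distribution P has higher entropy.

Intuition: The distribution closer to uniform (more spread out) has higher entropy.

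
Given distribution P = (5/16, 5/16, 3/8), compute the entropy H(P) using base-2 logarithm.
1.5794 bits

Shannon entropy is H(X) = -Σ p(x) log p(x).

For P = (5/16, 5/16, 3/8):
H = -5/16 × log_2(5/16) -5/16 × log_2(5/16) -3/8 × log_2(3/8)
H = 1.5794 bits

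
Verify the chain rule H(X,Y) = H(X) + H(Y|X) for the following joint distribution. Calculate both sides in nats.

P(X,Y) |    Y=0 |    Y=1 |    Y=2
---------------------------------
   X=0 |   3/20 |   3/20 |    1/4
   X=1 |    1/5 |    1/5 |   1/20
H(X,Y) = 1.7093, H(X) = 0.6881, H(Y|X) = 1.0211 (all in nats)

Chain rule: H(X,Y) = H(X) + H(Y|X)

Left side — joint entropy directly:
H(X,Y) = -Σ p(x,y) log p(x,y) = 1.7093 nats

Right side — compute H(Y|X) from the conditional distributions:
P(X) = (11/20, 9/20), so H(X) = 0.6881 nats
H(Y|X) = Σ_x P(X=x) · H(Y|X=x):
  P(Y|X=0) = (3/11, 3/11, 5/11), H(Y|X=0) = 1.0671, weight P(X=0) = 11/20
  P(Y|X=1) = (4/9, 4/9, 1/9), H(Y|X=1) = 0.9650, weight P(X=1) = 9/20
H(Y|X) = 1.0211 nats

H(X) + H(Y|X) = 0.6881 + 1.0211 = 1.7093 nats

Both sides equal 1.7093 nats. ✓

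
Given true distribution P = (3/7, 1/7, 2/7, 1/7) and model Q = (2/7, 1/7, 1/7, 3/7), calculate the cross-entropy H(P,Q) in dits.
0.6479 dits

Cross-entropy: H(P,Q) = -Σ p(x) log q(x)

Alternatively: H(P,Q) = H(P) + D_KL(P||Q)
H(P) = 0.5546 dits
D_KL(P||Q) = 0.0933 dits

H(P,Q) = 0.5546 + 0.0933 = 0.6479 dits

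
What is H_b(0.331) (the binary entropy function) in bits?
0.9159 bits

The binary entropy function is:
H(p) = -p log(p) - (1-p) log(1-p)

H(0.331) = -0.331 × log_2(0.331) - 0.669 × log_2(0.669)
H(0.331) = 0.9159 bits

Note: Binary entropy is maximized at p=0.5 (H=1 bit) and minimized at p=0 or p=1 (H=0).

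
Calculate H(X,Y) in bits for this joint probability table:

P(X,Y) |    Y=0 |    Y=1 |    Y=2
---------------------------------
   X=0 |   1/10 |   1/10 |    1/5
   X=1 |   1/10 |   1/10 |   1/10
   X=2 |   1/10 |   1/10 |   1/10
3.1219 bits

Joint entropy is H(X,Y) = -Σ_{x,y} p(x,y) log p(x,y).

Summing over all non-zero entries:
H(X,Y) = -[1/10·log_2(1/10) + 1/10·log_2(1/10) + 1/5·log_2(1/5) + 1/10·log_2(1/10) + 1/10·log_2(1/10) + 1/10·log_2(1/10) + 1/10·log_2(1/10) + 1/10·log_2(1/10) + 1/10·log_2(1/10)]
H(X,Y) = 3.1219 bits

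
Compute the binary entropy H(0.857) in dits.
0.1782 dits

The binary entropy function is:
H(p) = -p log(p) - (1-p) log(1-p)

H(0.857) = -0.857 × log_10(0.857) - 0.143 × log_10(0.143)
H(0.857) = 0.1782 dits

Note: Binary entropy is maximized at p=0.5 (H=1 bit) and minimized at p=0 or p=1 (H=0).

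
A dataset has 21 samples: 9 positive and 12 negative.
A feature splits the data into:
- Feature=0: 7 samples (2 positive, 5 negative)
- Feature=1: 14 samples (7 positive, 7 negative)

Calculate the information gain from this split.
0.0309 bits

Information Gain = H(Y) - H(Y|Feature)

Before split:
P(positive) = 9/21 = 0.4286
H(Y) = 0.9852 bits

After split:
Feature=0: H = 0.8631 bits (weight = 7/21)
Feature=1: H = 1.0000 bits (weight = 14/21)
H(Y|Feature) = (7/21)×0.8631 + (14/21)×1.0000 = 0.9544 bits

Information Gain = 0.9852 - 0.9544 = 0.0309 bits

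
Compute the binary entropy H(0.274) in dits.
0.2550 dits

The binary entropy function is:
H(p) = -p log(p) - (1-p) log(1-p)

H(0.274) = -0.274 × log_10(0.274) - 0.726 × log_10(0.726)
H(0.274) = 0.2550 dits

Note: Binary entropy is maximized at p=0.5 (H=1 bit) and minimized at p=0 or p=1 (H=0).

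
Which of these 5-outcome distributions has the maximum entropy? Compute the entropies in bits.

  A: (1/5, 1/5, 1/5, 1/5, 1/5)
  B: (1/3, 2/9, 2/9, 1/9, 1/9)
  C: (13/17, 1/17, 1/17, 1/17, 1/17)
A

For a discrete distribution over n outcomes, entropy is maximized by the uniform distribution.

Computing entropies:
H(A) = 2.3219 bits
H(B) = 2.1972 bits
H(C) = 1.2577 bits

The uniform distribution (where all probabilities equal 1/5) achieves the maximum entropy of log_2(5) = 2.3219 bits.

Distribution A has the highest entropy.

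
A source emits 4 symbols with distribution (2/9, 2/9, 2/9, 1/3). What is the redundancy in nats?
0.0174 nats

Redundancy measures how far a source is from maximum entropy:
R = H_max - H(X)

Maximum entropy for 4 symbols: H_max = log_e(4) = 1.3863 nats
Actual entropy: H(X) = 1.3689 nats
Redundancy: R = 1.3863 - 1.3689 = 0.0174 nats

This redundancy represents potential for compression: the source could be compressed by 0.0174 nats per symbol.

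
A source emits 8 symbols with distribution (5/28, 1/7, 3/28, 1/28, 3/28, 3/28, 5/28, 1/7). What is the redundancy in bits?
0.1028 bits

Redundancy measures how far a source is from maximum entropy:
R = H_max - H(X)

Maximum entropy for 8 symbols: H_max = log_2(8) = 3.0000 bits
Actual entropy: H(X) = 2.8972 bits
Redundancy: R = 3.0000 - 2.8972 = 0.1028 bits

This redundancy represents potential for compression: the source could be compressed by 0.1028 bits per symbol.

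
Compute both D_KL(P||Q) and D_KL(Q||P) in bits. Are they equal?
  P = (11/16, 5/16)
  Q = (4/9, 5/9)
D_KL(P||Q) = 0.1733, D_KL(Q||P) = 0.1814

KL divergence is not symmetric: D_KL(P||Q) ≠ D_KL(Q||P) in general.

D_KL(P||Q) = 0.1733 bits
D_KL(Q||P) = 0.1814 bits

No, they are not equal!

This asymmetry is why KL divergence is not a true distance metric.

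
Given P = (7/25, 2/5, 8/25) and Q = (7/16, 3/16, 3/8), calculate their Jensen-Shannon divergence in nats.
0.0295 nats

Jensen-Shannon divergence is:
JSD(P||Q) = 0.5 × D_KL(P||M) + 0.5 × D_KL(Q||M)
where M = 0.5 × (P + Q) is the mixture distribution.

M = 0.5 × (7/25, 2/5, 8/25) + 0.5 × (7/16, 3/16, 3/8) = (0.35875, 0.29375, 0.3475)

D_KL(P||M) = 0.0277 nats
D_KL(Q||M) = 0.0312 nats

JSD(P||Q) = 0.5 × 0.0277 + 0.5 × 0.0312 = 0.0295 nats

Unlike KL divergence, JSD is symmetric and bounded: 0 ≤ JSD ≤ log(2).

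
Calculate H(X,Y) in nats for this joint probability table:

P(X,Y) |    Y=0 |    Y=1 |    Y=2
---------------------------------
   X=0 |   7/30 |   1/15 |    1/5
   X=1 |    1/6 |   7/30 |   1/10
1.7104 nats

Joint entropy is H(X,Y) = -Σ_{x,y} p(x,y) log p(x,y).

Summing over all non-zero entries:
H(X,Y) = -[7/30·log_e(7/30) + 1/15·log_e(1/15) + 1/5·log_e(1/5) + 1/6·log_e(1/6) + 7/30·log_e(7/30) + 1/10·log_e(1/10)]
H(X,Y) = 1.7104 nats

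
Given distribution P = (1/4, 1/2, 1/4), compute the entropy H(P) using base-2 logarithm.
1.5000 bits

Shannon entropy is H(X) = -Σ p(x) log p(x).

For P = (1/4, 1/2, 1/4):
H = -1/4 × log_2(1/4) -1/2 × log_2(1/2) -1/4 × log_2(1/4)
H = 1.5000 bits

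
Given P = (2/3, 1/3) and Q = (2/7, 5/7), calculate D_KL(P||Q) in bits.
0.4484 bits

KL divergence: D_KL(P||Q) = Σ p(x) log(p(x)/q(x))

Computing term by term:
  x=0: 2/3 × log_2[(2/3)/(2/7)] = 2/3 × 1.2224 = 0.8149
  x=1: 1/3 × log_2[(1/3)/(5/7)] = 1/3 × -1.0995 = -0.3665

D_KL(P||Q) = 0.4484 bits

Note: KL divergence is always non-negative and equals 0 iff P = Q.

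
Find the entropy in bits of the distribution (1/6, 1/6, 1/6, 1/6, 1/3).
2.2516 bits

Shannon entropy is H(X) = -Σ p(x) log p(x).

For P = (1/6, 1/6, 1/6, 1/6, 1/3):
H = -1/6 × log_2(1/6) -1/6 × log_2(1/6) -1/6 × log_2(1/6) -1/6 × log_2(1/6) -1/3 × log_2(1/3)
H = 2.2516 bits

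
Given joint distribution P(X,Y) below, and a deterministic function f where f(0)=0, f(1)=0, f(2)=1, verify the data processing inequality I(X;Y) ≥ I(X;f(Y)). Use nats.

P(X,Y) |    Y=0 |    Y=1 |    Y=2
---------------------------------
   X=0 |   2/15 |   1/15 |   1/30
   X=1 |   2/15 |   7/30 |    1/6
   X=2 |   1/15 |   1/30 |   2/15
I(X;Y) = 0.0810, I(X;f(Y)) = 0.0502, inequality holds: 0.0810 ≥ 0.0502

Data Processing Inequality: For any Markov chain X → Y → Z, we have I(X;Y) ≥ I(X;Z).

Here Z = f(Y) is a deterministic function of Y, forming X → Y → Z.

Original I(X;Y) = 0.0810 nats

After applying f:
P(X,Z) where Z=f(Y):
- P(X,Z=0) = P(X,Y=0) + P(X,Y=1)
- P(X,Z=1) = P(X,Y=2)

I(X;Z) = I(X;f(Y)) = 0.0502 nats

Verification: 0.0810 ≥ 0.0502 ✓

Information cannot be created by processing; the function f can only lose information about X.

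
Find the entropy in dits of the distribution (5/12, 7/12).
0.2950 dits

Shannon entropy is H(X) = -Σ p(x) log p(x).

For P = (5/12, 7/12):
H = -5/12 × log_10(5/12) -7/12 × log_10(7/12)
H = 0.2950 dits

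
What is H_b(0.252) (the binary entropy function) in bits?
0.8144 bits

The binary entropy function is:
H(p) = -p log(p) - (1-p) log(1-p)

H(0.252) = -0.252 × log_2(0.252) - 0.748 × log_2(0.748)
H(0.252) = 0.8144 bits

Note: Binary entropy is maximized at p=0.5 (H=1 bit) and minimized at p=0 or p=1 (H=0).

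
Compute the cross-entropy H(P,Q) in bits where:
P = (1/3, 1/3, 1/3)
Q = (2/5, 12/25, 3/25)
1.8132 bits

Cross-entropy: H(P,Q) = -Σ p(x) log q(x)

Alternatively: H(P,Q) = H(P) + D_KL(P||Q)
H(P) = 1.5850 bits
D_KL(P||Q) = 0.2283 bits

H(P,Q) = 1.5850 + 0.2283 = 1.8132 bits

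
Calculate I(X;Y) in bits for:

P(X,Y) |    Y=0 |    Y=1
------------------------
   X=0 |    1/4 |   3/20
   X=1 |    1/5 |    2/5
0.0600 bits

Mutual information: I(X;Y) = H(X) + H(Y) - H(X,Y)

Marginals:
P(X) = (2/5, 3/5), H(X) = 0.9710 bits
P(Y) = (9/20, 11/20), H(Y) = 0.9928 bits

Joint entropy: H(X,Y) = 1.9037 bits

I(X;Y) = 0.9710 + 0.9928 - 1.9037 = 0.0600 bits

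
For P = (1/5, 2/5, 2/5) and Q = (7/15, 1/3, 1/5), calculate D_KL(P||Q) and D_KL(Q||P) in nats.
D_KL(P||Q) = 0.1807, D_KL(Q||P) = 0.1960

KL divergence is not symmetric: D_KL(P||Q) ≠ D_KL(Q||P) in general.

D_KL(P||Q) = 0.1807 nats
D_KL(Q||P) = 0.1960 nats

No, they are not equal!

This asymmetry is why KL divergence is not a true distance metric.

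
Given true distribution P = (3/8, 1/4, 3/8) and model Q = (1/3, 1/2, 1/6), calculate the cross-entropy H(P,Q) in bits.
1.8137 bits

Cross-entropy: H(P,Q) = -Σ p(x) log q(x)

Alternatively: H(P,Q) = H(P) + D_KL(P||Q)
H(P) = 1.5613 bits
D_KL(P||Q) = 0.2524 bits

H(P,Q) = 1.5613 + 0.2524 = 1.8137 bits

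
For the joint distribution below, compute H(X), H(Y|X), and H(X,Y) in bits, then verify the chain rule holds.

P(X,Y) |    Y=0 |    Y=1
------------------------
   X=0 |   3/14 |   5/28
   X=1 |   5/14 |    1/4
H(X,Y) = 1.9506, H(X) = 0.9666, H(Y|X) = 0.9839 (all in bits)

Chain rule: H(X,Y) = H(X) + H(Y|X)

Left side — joint entropy directly:
H(X,Y) = -Σ p(x,y) log p(x,y) = 1.9506 bits

Right side — compute H(Y|X) from the conditional distributions:
P(X) = (11/28, 17/28), so H(X) = 0.9666 bits
H(Y|X) = Σ_x P(X=x) · H(Y|X=x):
  P(Y|X=0) = (6/11, 5/11), H(Y|X=0) = 0.9940, weight P(X=0) = 11/28
  P(Y|X=1) = (10/17, 7/17), H(Y|X=1) = 0.9774, weight P(X=1) = 17/28
H(Y|X) = 0.9839 bits

H(X) + H(Y|X) = 0.9666 + 0.9839 = 1.9506 bits

Both sides equal 1.9506 bits. ✓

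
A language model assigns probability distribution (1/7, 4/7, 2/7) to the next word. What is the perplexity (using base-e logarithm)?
2.6005

Perplexity is e^H (or exp(H) for natural log).

First, H = -Σ p log p = 0.9557 nats
Perplexity = e^0.9557 = 2.6005

Interpretation: The model's uncertainty is equivalent to choosing uniformly among 2.6 options.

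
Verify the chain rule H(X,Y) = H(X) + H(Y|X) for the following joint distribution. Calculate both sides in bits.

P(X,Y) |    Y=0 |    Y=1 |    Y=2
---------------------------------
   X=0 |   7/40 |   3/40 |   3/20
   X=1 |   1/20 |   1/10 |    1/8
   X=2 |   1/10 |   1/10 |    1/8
H(X,Y) = 3.0935, H(X) = 1.5679, H(Y|X) = 1.5256 (all in bits)

Chain rule: H(X,Y) = H(X) + H(Y|X)

Left side — joint entropy directly:
H(X,Y) = -Σ p(x,y) log p(x,y) = 3.0935 bits

Right side — compute H(Y|X) from the conditional distributions:
P(X) = (2/5, 11/40, 13/40), so H(X) = 1.5679 bits
H(Y|X) = Σ_x P(X=x) · H(Y|X=x):
  P(Y|X=0) = (7/16, 3/16, 3/8), H(Y|X=0) = 1.5052, weight P(X=0) = 2/5
  P(Y|X=1) = (2/11, 4/11, 5/11), H(Y|X=1) = 1.4949, weight P(X=1) = 11/40
  P(Y|X=2) = (4/13, 4/13, 5/13), H(Y|X=2) = 1.5766, weight P(X=2) = 13/40
H(Y|X) = 1.5256 bits

H(X) + H(Y|X) = 1.5679 + 1.5256 = 3.0935 bits

Both sides equal 3.0935 bits. ✓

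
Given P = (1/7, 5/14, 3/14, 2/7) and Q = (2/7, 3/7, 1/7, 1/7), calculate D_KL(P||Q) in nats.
0.1208 nats

KL divergence: D_KL(P||Q) = Σ p(x) log(p(x)/q(x))

Computing term by term:
  x=0: 1/7 × log_e[(1/7)/(2/7)] = 1/7 × -0.6931 = -0.0990
  x=1: 5/14 × log_e[(5/14)/(3/7)] = 5/14 × -0.1823 = -0.0651
  x=2: 3/14 × log_e[(3/14)/(1/7)] = 3/14 × 0.4055 = 0.0869
  x=3: 2/7 × log_e[(2/7)/(1/7)] = 2/7 × 0.6931 = 0.1980

D_KL(P||Q) = 0.1208 nats

Note: KL divergence is always non-negative and equals 0 iff P = Q.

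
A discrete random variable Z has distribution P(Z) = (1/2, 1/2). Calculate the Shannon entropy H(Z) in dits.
0.3010 dits

Shannon entropy is H(X) = -Σ p(x) log p(x).

For P = (1/2, 1/2):
H = -1/2 × log_10(1/2) -1/2 × log_10(1/2)
H = 0.3010 dits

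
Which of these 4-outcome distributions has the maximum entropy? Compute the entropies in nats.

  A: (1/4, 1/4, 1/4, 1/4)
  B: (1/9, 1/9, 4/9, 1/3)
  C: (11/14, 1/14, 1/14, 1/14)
A

For a discrete distribution over n outcomes, entropy is maximized by the uniform distribution.

Computing entropies:
H(A) = 1.3863 nats
H(B) = 1.2149 nats
H(C) = 0.7550 nats

The uniform distribution (where all probabilities equal 1/4) achieves the maximum entropy of log_e(4) = 1.3863 nats.

Distribution A has the highest entropy.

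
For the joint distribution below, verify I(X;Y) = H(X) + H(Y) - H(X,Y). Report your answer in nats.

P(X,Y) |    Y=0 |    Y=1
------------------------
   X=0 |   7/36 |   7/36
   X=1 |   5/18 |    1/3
I(X;Y) = 0.0010 nats

Mutual information has multiple equivalent forms:
- I(X;Y) = H(X) - H(X|Y)
- I(X;Y) = H(Y) - H(Y|X)
- I(X;Y) = H(X) + H(Y) - H(X,Y)

Computing all quantities:
H(X) = 0.6682, H(Y) = 0.6916, H(X,Y) = 1.3589
H(X|Y) = 0.6673, H(Y|X) = 0.6906

Verification:
H(X) - H(X|Y) = 0.6682 - 0.6673 = 0.0010
H(Y) - H(Y|X) = 0.6916 - 0.6906 = 0.0010
H(X) + H(Y) - H(X,Y) = 0.6682 + 0.6916 - 1.3589 = 0.0010

All forms give I(X;Y) = 0.0010 nats. ✓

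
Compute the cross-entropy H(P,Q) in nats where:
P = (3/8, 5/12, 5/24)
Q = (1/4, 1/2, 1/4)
1.0975 nats

Cross-entropy: H(P,Q) = -Σ p(x) log q(x)

Alternatively: H(P,Q) = H(P) + D_KL(P||Q)
H(P) = 1.0594 nats
D_KL(P||Q) = 0.0381 nats

H(P,Q) = 1.0594 + 0.0381 = 1.0975 nats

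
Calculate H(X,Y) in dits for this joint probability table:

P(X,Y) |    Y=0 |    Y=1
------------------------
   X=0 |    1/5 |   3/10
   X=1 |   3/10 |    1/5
0.5933 dits

Joint entropy is H(X,Y) = -Σ_{x,y} p(x,y) log p(x,y).

Summing over all non-zero entries:
H(X,Y) = -[1/5·log_10(1/5) + 3/10·log_10(3/10) + 3/10·log_10(3/10) + 1/5·log_10(1/5)]
H(X,Y) = 0.5933 dits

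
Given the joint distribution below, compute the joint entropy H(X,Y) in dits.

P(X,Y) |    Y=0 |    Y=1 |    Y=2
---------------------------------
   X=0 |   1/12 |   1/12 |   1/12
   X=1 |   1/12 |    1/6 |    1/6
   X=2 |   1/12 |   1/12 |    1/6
0.9287 dits

Joint entropy is H(X,Y) = -Σ_{x,y} p(x,y) log p(x,y).

Summing over all non-zero entries:
H(X,Y) = -[1/12·log_10(1/12) + 1/12·log_10(1/12) + 1/12·log_10(1/12) + 1/12·log_10(1/12) + 1/6·log_10(1/6) + 1/6·log_10(1/6) + 1/12·log_10(1/12) + 1/12·log_10(1/12) + 1/6·log_10(1/6)]
H(X,Y) = 0.9287 dits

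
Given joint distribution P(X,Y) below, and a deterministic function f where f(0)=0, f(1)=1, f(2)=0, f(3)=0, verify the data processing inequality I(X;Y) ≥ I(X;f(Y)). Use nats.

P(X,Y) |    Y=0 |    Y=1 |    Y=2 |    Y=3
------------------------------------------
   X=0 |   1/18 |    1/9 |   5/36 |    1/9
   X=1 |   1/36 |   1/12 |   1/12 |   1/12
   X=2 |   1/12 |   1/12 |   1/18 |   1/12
I(X;Y) = 0.0233, I(X;f(Y)) = 0.0005, inequality holds: 0.0233 ≥ 0.0005

Data Processing Inequality: For any Markov chain X → Y → Z, we have I(X;Y) ≥ I(X;Z).

Here Z = f(Y) is a deterministic function of Y, forming X → Y → Z.

Original I(X;Y) = 0.0233 nats

After applying f:
P(X,Z) where Z=f(Y):
- P(X,Z=0) = P(X,Y=0) + P(X,Y=2) + P(X,Y=3)
- P(X,Z=1) = P(X,Y=1)

I(X;Z) = I(X;f(Y)) = 0.0005 nats

Verification: 0.0233 ≥ 0.0005 ✓

Information cannot be created by processing; the function f can only lose information about X.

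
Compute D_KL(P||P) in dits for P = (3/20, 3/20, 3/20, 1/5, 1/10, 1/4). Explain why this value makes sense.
0.0000 dits

KL divergence satisfies the Gibbs inequality: D_KL(P||Q) ≥ 0 for all distributions P, Q.

D_KL(P||Q) = Σ p(x) log(p(x)/q(x))
Each term is p(x) × log_10(p(x)/p(x)) = p(x) × log_10(1) = 0, so the sum is 0.
D_KL(P||Q) = 0.0000 dits

When P = Q, the KL divergence is exactly 0, as there is no 'divergence' between identical distributions.

This non-negativity is a fundamental property: relative entropy cannot be negative because it measures how different Q is from P.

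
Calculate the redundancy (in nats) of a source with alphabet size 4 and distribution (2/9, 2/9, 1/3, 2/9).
0.0174 nats

Redundancy measures how far a source is from maximum entropy:
R = H_max - H(X)

Maximum entropy for 4 symbols: H_max = log_e(4) = 1.3863 nats
Actual entropy: H(X) = 1.3689 nats
Redundancy: R = 1.3863 - 1.3689 = 0.0174 nats

This redundancy represents potential for compression: the source could be compressed by 0.0174 nats per symbol.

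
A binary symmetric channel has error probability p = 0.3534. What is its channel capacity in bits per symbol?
0.0629 bits

For a binary symmetric channel (BSC) with error probability p:
Capacity C = 1 - H(p) bits per symbol

where H(p) = -p log₂(p) - (1-p) log₂(1-p) is the binary entropy function.

H(0.3534) = 0.9371 bits
C = 1 - 0.9371 = 0.0629 bits per symbol

This means we can reliably transmit up to 0.0629 bits of information per channel use.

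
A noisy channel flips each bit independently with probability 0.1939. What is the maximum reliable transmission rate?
0.2904 bits

For a binary symmetric channel (BSC) with error probability p:
Capacity C = 1 - H(p) bits per symbol

where H(p) = -p log₂(p) - (1-p) log₂(1-p) is the binary entropy function.

H(0.1939) = 0.7096 bits
C = 1 - 0.7096 = 0.2904 bits per symbol

This means we can reliably transmit up to 0.2904 bits of information per channel use.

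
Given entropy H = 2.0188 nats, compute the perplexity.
7.5293

Perplexity is e^H (or exp(H) for natural log).

H = 2.0188 nats
Perplexity = e^2.0188 = 7.5293

Interpretation: The model's uncertainty is equivalent to choosing uniformly among 7.5 options.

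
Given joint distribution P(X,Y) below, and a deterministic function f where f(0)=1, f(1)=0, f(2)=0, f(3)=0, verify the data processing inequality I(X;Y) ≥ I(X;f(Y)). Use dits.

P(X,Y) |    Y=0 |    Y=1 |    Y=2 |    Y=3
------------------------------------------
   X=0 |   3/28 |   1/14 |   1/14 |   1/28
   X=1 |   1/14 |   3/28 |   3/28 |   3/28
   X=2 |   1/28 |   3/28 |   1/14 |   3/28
I(X;Y) = 0.0187, I(X;f(Y)) = 0.0140, inequality holds: 0.0187 ≥ 0.0140

Data Processing Inequality: For any Markov chain X → Y → Z, we have I(X;Y) ≥ I(X;Z).

Here Z = f(Y) is a deterministic function of Y, forming X → Y → Z.

Original I(X;Y) = 0.0187 dits

After applying f:
P(X,Z) where Z=f(Y):
- P(X,Z=0) = P(X,Y=1) + P(X,Y=2) + P(X,Y=3)
- P(X,Z=1) = P(X,Y=0)

I(X;Z) = I(X;f(Y)) = 0.0140 dits

Verification: 0.0187 ≥ 0.0140 ✓

Information cannot be created by processing; the function f can only lose information about X.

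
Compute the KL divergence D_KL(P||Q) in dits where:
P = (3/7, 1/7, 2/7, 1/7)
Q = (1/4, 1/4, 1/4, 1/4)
0.0475 dits

KL divergence: D_KL(P||Q) = Σ p(x) log(p(x)/q(x))

Computing term by term:
  x=0: 3/7 × log_10[(3/7)/(1/4)] = 3/7 × 0.2341 = 0.1003
  x=1: 1/7 × log_10[(1/7)/(1/4)] = 1/7 × -0.2430 = -0.0347
  x=2: 2/7 × log_10[(2/7)/(1/4)] = 2/7 × 0.0580 = 0.0166
  x=3: 1/7 × log_10[(1/7)/(1/4)] = 1/7 × -0.2430 = -0.0347

D_KL(P||Q) = 0.0475 dits

Note: KL divergence is always non-negative and equals 0 iff P = Q.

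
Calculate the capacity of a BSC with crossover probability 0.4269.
0.0155 bits

For a binary symmetric channel (BSC) with error probability p:
Capacity C = 1 - H(p) bits per symbol

where H(p) = -p log₂(p) - (1-p) log₂(1-p) is the binary entropy function.

H(0.4269) = 0.9845 bits
C = 1 - 0.9845 = 0.0155 bits per symbol

This means we can reliably transmit up to 0.0155 bits of information per channel use.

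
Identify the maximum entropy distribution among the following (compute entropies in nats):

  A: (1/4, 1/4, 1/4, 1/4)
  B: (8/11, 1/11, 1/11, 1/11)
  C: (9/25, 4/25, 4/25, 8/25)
A

For a discrete distribution over n outcomes, entropy is maximized by the uniform distribution.

Computing entropies:
H(A) = 1.3863 nats
H(B) = 0.8856 nats
H(C) = 1.3188 nats

The uniform distribution (where all probabilities equal 1/4) achieves the maximum entropy of log_e(4) = 1.3863 nats.

Distribution A has the highest entropy.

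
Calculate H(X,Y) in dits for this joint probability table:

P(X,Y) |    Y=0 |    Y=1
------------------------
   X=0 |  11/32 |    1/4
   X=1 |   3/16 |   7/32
0.5906 dits

Joint entropy is H(X,Y) = -Σ_{x,y} p(x,y) log p(x,y).

Summing over all non-zero entries:
H(X,Y) = -[11/32·log_10(11/32) + 1/4·log_10(1/4) + 3/16·log_10(3/16) + 7/32·log_10(7/32)]
H(X,Y) = 0.5906 dits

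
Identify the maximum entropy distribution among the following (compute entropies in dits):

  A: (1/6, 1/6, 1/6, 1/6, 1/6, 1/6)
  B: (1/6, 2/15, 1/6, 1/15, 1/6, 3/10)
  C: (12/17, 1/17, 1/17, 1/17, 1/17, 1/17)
A

For a discrete distribution over n outcomes, entropy is maximized by the uniform distribution.

Computing entropies:
H(A) = 0.7782 dits
H(B) = 0.7410 dits
H(C) = 0.4687 dits

The uniform distribution (where all probabilities equal 1/6) achieves the maximum entropy of log_10(6) = 0.7782 dits.

Distribution A has the highest entropy.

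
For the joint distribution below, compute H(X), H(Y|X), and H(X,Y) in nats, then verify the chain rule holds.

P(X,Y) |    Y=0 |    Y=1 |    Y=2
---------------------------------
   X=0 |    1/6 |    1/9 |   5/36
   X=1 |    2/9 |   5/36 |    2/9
H(X,Y) = 1.7596, H(X) = 0.6792, H(Y|X) = 1.0804 (all in nats)

Chain rule: H(X,Y) = H(X) + H(Y|X)

Left side — joint entropy directly:
H(X,Y) = -Σ p(x,y) log p(x,y) = 1.7596 nats

Right side — compute H(Y|X) from the conditional distributions:
P(X) = (5/12, 7/12), so H(X) = 0.6792 nats
H(Y|X) = Σ_x P(X=x) · H(Y|X=x):
  P(Y|X=0) = (2/5, 4/15, 1/3), H(Y|X=0) = 1.0852, weight P(X=0) = 5/12
  P(Y|X=1) = (8/21, 5/21, 8/21), H(Y|X=1) = 1.0770, weight P(X=1) = 7/12
H(Y|X) = 1.0804 nats

H(X) + H(Y|X) = 0.6792 + 1.0804 = 1.7596 nats

Both sides equal 1.7596 nats. ✓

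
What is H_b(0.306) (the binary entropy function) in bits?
0.8885 bits

The binary entropy function is:
H(p) = -p log(p) - (1-p) log(1-p)

H(0.306) = -0.306 × log_2(0.306) - 0.694 × log_2(0.694)
H(0.306) = 0.8885 bits

Note: Binary entropy is maximized at p=0.5 (H=1 bit) and minimized at p=0 or p=1 (H=0).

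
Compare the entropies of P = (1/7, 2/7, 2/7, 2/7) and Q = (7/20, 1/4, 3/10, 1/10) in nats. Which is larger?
P

Computing entropies in nats:
H(P) = 1.3518
H(Q) = 1.3055

Distribution P has higher entropy.

Intuition: The distribution closer to uniform (more spread out) has higher entropy.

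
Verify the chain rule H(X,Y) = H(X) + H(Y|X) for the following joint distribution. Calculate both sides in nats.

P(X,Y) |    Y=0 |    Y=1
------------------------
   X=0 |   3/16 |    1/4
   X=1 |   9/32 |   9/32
H(X,Y) = 1.3740, H(X) = 0.6853, H(Y|X) = 0.6887 (all in nats)

Chain rule: H(X,Y) = H(X) + H(Y|X)

Left side — joint entropy directly:
H(X,Y) = -Σ p(x,y) log p(x,y) = 1.3740 nats

Right side — compute H(Y|X) from the conditional distributions:
P(X) = (7/16, 9/16), so H(X) = 0.6853 nats
H(Y|X) = Σ_x P(X=x) · H(Y|X=x):
  P(Y|X=0) = (3/7, 4/7), H(Y|X=0) = 0.6829, weight P(X=0) = 7/16
  P(Y|X=1) = (1/2, 1/2), H(Y|X=1) = 0.6931, weight P(X=1) = 9/16
H(Y|X) = 0.6887 nats

H(X) + H(Y|X) = 0.6853 + 0.6887 = 1.3740 nats

Both sides equal 1.3740 nats. ✓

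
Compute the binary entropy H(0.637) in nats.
0.6551 nats

The binary entropy function is:
H(p) = -p log(p) - (1-p) log(1-p)

H(0.637) = -0.637 × log_e(0.637) - 0.363 × log_e(0.363)
H(0.637) = 0.6551 nats

Note: Binary entropy is maximized at p=0.5 (H=1 bit) and minimized at p=0 or p=1 (H=0).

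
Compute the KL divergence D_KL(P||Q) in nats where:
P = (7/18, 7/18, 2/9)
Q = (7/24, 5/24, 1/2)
0.1744 nats

KL divergence: D_KL(P||Q) = Σ p(x) log(p(x)/q(x))

Computing term by term:
  x=0: 7/18 × log_e[(7/18)/(7/24)] = 7/18 × 0.2877 = 0.1119
  x=1: 7/18 × log_e[(7/18)/(5/24)] = 7/18 × 0.6242 = 0.2427
  x=2: 2/9 × log_e[(2/9)/(1/2)] = 2/9 × -0.8109 = -0.1802

D_KL(P||Q) = 0.1744 nats

Note: KL divergence is always non-negative and equals 0 iff P = Q.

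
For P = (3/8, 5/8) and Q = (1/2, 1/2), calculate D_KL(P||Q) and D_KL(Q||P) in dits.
D_KL(P||Q) = 0.0137, D_KL(Q||P) = 0.0140

KL divergence is not symmetric: D_KL(P||Q) ≠ D_KL(Q||P) in general.

D_KL(P||Q) = 0.0137 dits
D_KL(Q||P) = 0.0140 dits

No, they are not equal!

This asymmetry is why KL divergence is not a true distance metric.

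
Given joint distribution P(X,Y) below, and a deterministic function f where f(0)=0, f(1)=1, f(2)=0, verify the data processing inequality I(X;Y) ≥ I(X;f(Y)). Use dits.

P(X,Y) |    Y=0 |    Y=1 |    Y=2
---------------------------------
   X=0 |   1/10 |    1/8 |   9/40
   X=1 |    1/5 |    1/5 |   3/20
I(X;Y) = 0.0123, I(X;f(Y)) = 0.0018, inequality holds: 0.0123 ≥ 0.0018

Data Processing Inequality: For any Markov chain X → Y → Z, we have I(X;Y) ≥ I(X;Z).

Here Z = f(Y) is a deterministic function of Y, forming X → Y → Z.

Original I(X;Y) = 0.0123 dits

After applying f:
P(X,Z) where Z=f(Y):
- P(X,Z=0) = P(X,Y=0) + P(X,Y=2)
- P(X,Z=1) = P(X,Y=1)

I(X;Z) = I(X;f(Y)) = 0.0018 dits

Verification: 0.0123 ≥ 0.0018 ✓

Information cannot be created by processing; the function f can only lose information about X.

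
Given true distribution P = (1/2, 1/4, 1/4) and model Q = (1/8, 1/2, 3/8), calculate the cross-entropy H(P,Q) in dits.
0.6333 dits

Cross-entropy: H(P,Q) = -Σ p(x) log q(x)

Alternatively: H(P,Q) = H(P) + D_KL(P||Q)
H(P) = 0.4515 dits
D_KL(P||Q) = 0.1817 dits

H(P,Q) = 0.4515 + 0.1817 = 0.6333 dits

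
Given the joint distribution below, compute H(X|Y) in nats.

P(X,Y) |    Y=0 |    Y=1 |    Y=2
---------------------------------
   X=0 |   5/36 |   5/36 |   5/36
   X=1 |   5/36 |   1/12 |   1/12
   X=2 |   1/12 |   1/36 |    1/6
1.0344 nats

Using the chain rule: H(X|Y) = H(X,Y) - H(Y)

First, compute H(X,Y) = 2.1161 nats

Marginal P(Y) = (13/36, 1/4, 7/18)
H(Y) = 1.0817 nats

H(X|Y) = H(X,Y) - H(Y) = 2.1161 - 1.0817 = 1.0344 nats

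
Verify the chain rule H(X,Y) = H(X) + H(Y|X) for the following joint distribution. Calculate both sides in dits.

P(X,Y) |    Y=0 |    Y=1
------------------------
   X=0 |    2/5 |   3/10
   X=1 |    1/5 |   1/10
H(X,Y) = 0.5558, H(X) = 0.2653, H(Y|X) = 0.2905 (all in dits)

Chain rule: H(X,Y) = H(X) + H(Y|X)

Left side — joint entropy directly:
H(X,Y) = -Σ p(x,y) log p(x,y) = 0.5558 dits

Right side — compute H(Y|X) from the conditional distributions:
P(X) = (7/10, 3/10), so H(X) = 0.2653 dits
H(Y|X) = Σ_x P(X=x) · H(Y|X=x):
  P(Y|X=0) = (4/7, 3/7), H(Y|X=0) = 0.2966, weight P(X=0) = 7/10
  P(Y|X=1) = (2/3, 1/3), H(Y|X=1) = 0.2764, weight P(X=1) = 3/10
H(Y|X) = 0.2905 dits

H(X) + H(Y|X) = 0.2653 + 0.2905 = 0.5558 dits

Both sides equal 0.5558 dits. ✓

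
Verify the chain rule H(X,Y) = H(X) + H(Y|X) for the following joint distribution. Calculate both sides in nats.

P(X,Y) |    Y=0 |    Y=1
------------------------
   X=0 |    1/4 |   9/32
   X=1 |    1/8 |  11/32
H(X,Y) = 1.3303, H(X) = 0.6912, H(Y|X) = 0.6392 (all in nats)

Chain rule: H(X,Y) = H(X) + H(Y|X)

Left side — joint entropy directly:
H(X,Y) = -Σ p(x,y) log p(x,y) = 1.3303 nats

Right side — compute H(Y|X) from the conditional distributions:
P(X) = (17/32, 15/32), so H(X) = 0.6912 nats
H(Y|X) = Σ_x P(X=x) · H(Y|X=x):
  P(Y|X=0) = (8/17, 9/17), H(Y|X=0) = 0.6914, weight P(X=0) = 17/32
  P(Y|X=1) = (4/15, 11/15), H(Y|X=1) = 0.5799, weight P(X=1) = 15/32
H(Y|X) = 0.6392 nats

H(X) + H(Y|X) = 0.6912 + 0.6392 = 1.3303 nats

Both sides equal 1.3303 nats. ✓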